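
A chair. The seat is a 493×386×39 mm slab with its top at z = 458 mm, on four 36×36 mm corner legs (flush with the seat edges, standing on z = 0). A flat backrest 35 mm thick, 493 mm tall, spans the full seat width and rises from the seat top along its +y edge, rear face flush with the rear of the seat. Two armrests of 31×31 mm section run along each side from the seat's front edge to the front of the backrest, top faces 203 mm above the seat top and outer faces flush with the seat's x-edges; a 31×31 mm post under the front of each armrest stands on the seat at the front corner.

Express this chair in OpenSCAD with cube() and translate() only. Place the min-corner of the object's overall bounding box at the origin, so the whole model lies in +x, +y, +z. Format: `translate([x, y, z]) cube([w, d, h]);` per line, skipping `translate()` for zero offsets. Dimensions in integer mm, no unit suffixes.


translate([0, 0, 419]) cube([493, 386, 39]);
cube([36, 36, 419]);
translate([457, 0, 0]) cube([36, 36, 419]);
translate([0, 350, 0]) cube([36, 36, 419]);
translate([457, 350, 0]) cube([36, 36, 419]);
translate([0, 351, 458]) cube([493, 35, 493]);
translate([0, 0, 630]) cube([31, 351, 31]);
translate([462, 0, 630]) cube([31, 351, 31]);
translate([0, 0, 458]) cube([31, 31, 172]);
translate([462, 0, 458]) cube([31, 31, 172]);


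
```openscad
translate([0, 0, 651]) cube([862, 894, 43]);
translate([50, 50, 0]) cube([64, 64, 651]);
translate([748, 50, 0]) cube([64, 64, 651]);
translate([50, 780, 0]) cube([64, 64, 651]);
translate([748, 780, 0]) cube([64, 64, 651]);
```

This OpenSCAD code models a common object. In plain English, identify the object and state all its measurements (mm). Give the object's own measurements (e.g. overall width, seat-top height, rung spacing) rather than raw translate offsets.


A rectangular dining table. The top is 862×894×43 mm with its upper surface at z = 694 mm. It stands on four 64×64 mm square legs, each inset 50 mm from the nearest pair of top edges, running from the floor to the underside of the top.


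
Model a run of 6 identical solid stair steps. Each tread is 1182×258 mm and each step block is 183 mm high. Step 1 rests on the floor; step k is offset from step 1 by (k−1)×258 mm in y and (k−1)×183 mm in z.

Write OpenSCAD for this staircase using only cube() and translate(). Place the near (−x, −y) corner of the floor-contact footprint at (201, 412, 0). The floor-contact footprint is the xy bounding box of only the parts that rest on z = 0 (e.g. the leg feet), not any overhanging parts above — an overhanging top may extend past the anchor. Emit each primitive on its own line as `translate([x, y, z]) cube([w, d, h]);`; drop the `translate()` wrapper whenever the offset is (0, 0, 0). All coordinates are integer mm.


translate([201, 412, 0]) cube([1182, 258, 183]);
translate([201, 670, 183]) cube([1182, 258, 183]);
translate([201, 928, 366]) cube([1182, 258, 183]);
translate([201, 1186, 549]) cube([1182, 258, 183]);
translate([201, 1444, 732]) cube([1182, 258, 183]);
translate([201, 1702, 915]) cube([1182, 258, 183]);


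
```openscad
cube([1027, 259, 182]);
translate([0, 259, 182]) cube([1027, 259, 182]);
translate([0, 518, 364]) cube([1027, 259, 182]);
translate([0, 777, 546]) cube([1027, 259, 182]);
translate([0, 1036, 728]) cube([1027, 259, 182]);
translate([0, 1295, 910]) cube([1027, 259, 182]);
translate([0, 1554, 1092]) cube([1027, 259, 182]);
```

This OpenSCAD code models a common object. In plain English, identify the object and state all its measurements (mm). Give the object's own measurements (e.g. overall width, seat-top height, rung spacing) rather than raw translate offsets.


A straight staircase of 7 solid steps. Each step is 1027 mm wide (x), 259 mm deep (y, the going) and 182 mm tall (the rise). The first step rests on the floor; each subsequent step sits one going further in +y and one rise higher in +z, directly behind and above the previous step with no overlap.


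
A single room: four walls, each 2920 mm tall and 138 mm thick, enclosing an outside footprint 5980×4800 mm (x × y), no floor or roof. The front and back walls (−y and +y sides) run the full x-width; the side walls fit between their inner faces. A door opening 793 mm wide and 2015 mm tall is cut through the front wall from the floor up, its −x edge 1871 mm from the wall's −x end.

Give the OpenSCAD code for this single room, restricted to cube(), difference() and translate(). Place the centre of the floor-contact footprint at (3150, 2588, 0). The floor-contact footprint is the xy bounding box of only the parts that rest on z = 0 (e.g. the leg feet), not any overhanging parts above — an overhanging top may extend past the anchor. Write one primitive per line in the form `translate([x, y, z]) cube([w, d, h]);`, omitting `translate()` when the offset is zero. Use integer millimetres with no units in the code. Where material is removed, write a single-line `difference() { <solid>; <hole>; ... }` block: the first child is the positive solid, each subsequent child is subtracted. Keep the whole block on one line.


difference() { translate([160, 188, 0]) cube([5980, 138, 2920]); translate([2031, 188, 0]) cube([793, 138, 2015]); }
translate([160, 4850, 0]) cube([5980, 138, 2920]);
translate([160, 326, 0]) cube([138, 4524, 2920]);
translate([6002, 326, 0]) cube([138, 4524, 2920]);


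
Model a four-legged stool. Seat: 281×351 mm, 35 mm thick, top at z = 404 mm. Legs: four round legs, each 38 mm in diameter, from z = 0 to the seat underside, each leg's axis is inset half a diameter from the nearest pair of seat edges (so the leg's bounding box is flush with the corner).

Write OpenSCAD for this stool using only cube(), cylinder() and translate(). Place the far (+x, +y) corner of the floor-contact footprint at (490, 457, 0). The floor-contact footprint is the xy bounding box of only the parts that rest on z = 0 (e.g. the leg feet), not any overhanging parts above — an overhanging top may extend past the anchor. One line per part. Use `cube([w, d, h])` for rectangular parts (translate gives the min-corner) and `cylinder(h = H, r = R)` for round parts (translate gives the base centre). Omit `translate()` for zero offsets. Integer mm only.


translate([209, 106, 369]) cube([281, 351, 35]);
translate([228, 125, 0]) cylinder(h = 369, r = 19);
translate([471, 125, 0]) cylinder(h = 369, r = 19);
translate([228, 438, 0]) cylinder(h = 369, r = 19);
translate([471, 438, 0]) cylinder(h = 369, r = 19);


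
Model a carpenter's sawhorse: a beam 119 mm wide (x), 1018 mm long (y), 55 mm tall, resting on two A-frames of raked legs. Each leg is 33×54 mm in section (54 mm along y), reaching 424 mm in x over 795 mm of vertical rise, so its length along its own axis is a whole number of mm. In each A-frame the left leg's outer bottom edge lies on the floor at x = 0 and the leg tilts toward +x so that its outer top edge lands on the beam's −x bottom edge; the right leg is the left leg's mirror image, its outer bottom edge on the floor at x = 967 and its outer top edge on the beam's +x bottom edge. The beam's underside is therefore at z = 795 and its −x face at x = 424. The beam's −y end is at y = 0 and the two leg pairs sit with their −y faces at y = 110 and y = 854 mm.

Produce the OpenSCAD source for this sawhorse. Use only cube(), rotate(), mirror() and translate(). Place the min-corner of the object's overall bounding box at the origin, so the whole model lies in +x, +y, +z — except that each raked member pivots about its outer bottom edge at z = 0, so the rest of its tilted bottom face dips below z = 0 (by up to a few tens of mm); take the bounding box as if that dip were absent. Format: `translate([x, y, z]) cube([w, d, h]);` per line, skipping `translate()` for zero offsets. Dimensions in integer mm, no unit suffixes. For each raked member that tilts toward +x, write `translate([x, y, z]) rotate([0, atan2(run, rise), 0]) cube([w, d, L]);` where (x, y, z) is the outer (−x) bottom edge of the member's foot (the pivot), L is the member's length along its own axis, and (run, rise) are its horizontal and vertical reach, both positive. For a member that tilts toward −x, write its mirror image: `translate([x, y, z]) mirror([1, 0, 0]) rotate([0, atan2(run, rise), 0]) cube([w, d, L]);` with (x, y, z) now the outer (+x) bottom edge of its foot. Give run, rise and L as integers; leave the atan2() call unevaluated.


// leg length = √(424² + 795²) = 901
// right-leg outer foot x = 2·424 + 119 = 967
// beam min-corner = (424, 0, 795)
translate([424, 0, 795]) cube([119, 1018, 55]);
translate([0, 110, 0]) rotate([0, atan2(424, 795), 0]) cube([33, 54, 901]);
translate([967, 110, 0]) mirror([1, 0, 0]) rotate([0, atan2(424, 795), 0]) cube([33, 54, 901]);
translate([0, 854, 0]) rotate([0, atan2(424, 795), 0]) cube([33, 54, 901]);
translate([967, 854, 0]) mirror([1, 0, 0]) rotate([0, atan2(424, 795), 0]) cube([33, 54, 901]);


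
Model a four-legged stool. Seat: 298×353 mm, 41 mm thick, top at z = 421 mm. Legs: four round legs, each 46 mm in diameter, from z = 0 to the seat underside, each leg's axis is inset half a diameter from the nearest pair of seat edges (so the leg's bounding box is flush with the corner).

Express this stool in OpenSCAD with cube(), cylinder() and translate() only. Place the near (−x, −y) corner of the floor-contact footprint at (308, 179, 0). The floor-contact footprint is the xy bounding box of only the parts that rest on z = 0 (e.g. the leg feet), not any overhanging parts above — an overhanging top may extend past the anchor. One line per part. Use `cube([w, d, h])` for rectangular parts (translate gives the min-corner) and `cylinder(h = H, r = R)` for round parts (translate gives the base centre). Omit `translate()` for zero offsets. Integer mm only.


translate([308, 179, 380]) cube([298, 353, 41]);
translate([331, 202, 0]) cylinder(h = 380, r = 23);
translate([583, 202, 0]) cylinder(h = 380, r = 23);
translate([331, 509, 0]) cylinder(h = 380, r = 23);
translate([583, 509, 0]) cylinder(h = 380, r = 23);


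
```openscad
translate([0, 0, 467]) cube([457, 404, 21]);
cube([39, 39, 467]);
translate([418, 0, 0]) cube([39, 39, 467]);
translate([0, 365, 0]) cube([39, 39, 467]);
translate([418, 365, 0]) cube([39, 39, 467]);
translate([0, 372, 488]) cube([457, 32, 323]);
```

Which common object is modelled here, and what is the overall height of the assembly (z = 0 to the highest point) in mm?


A chair. The overall height is 811 mm.

A slab on four corner posts with a tall panel at the back — a chair. The seat slab sits at z = 467 with thickness 21, and the 323 mm backrest starts at the seat top, so the overall height is 467 + 21 + 323 = 811 mm.


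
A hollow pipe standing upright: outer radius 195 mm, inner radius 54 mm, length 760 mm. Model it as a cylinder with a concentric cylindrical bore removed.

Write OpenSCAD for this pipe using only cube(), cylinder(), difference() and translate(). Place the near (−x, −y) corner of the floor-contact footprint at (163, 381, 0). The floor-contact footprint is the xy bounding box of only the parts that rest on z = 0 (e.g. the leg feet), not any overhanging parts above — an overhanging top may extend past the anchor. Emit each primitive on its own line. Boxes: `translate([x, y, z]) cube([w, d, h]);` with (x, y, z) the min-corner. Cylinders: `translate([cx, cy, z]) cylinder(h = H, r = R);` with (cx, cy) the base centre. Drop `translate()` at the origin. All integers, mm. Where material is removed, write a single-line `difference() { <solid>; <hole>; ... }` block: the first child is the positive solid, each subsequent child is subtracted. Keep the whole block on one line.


difference() { translate([358, 576, 0]) cylinder(h = 760, r = 195); translate([358, 576, 0]) cylinder(h = 760, r = 54); }


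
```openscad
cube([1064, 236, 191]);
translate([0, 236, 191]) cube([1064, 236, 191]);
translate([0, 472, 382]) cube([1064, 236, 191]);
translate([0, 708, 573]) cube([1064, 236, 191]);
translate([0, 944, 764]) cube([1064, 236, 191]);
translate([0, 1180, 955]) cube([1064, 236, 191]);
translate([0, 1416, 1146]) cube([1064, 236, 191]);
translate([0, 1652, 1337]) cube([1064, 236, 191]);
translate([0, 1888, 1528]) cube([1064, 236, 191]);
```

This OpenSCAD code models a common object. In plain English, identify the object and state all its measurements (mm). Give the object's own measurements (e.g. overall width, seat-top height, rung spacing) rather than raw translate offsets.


A straight staircase of 9 solid steps. Each step is 1064 mm wide (x), 236 mm deep (y, the going) and 191 mm tall (the rise). The first step rests on the floor; each subsequent step sits one going further in +y and one rise higher in +z, directly behind and above the previous step with no overlap.


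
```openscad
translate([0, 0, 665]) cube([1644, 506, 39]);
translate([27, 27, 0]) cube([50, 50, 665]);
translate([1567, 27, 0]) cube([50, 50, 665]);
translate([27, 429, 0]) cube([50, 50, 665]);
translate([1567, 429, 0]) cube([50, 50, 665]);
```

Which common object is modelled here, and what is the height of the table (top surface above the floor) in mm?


A table. The table height is 704 mm.

A 1644×506×39 slab sits at z = 665 on four 50 mm square posts — a table. The top surface is at 665 + 39 = 704 mm.


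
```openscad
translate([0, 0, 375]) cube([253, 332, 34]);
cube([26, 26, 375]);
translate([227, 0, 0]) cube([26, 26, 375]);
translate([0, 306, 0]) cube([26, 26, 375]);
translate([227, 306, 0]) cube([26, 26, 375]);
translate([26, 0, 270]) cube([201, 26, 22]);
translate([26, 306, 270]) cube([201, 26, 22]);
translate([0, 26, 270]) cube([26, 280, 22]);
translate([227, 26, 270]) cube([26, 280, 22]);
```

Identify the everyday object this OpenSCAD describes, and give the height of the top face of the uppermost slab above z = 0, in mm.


A stool. The seat height is 409 mm.

A 253×332×34 slab at z = 375 on four corner posts — a stool. The seat top is 375 + 34 = 409 mm.


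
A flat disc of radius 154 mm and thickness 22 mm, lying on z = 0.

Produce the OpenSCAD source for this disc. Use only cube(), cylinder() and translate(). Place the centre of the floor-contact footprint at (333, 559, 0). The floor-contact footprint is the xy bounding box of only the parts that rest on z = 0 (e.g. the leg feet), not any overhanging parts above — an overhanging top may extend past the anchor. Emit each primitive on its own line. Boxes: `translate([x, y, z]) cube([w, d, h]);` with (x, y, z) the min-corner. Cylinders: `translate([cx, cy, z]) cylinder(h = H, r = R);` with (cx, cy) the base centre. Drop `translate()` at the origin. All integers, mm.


translate([333, 559, 0]) cylinder(h = 22, r = 154);


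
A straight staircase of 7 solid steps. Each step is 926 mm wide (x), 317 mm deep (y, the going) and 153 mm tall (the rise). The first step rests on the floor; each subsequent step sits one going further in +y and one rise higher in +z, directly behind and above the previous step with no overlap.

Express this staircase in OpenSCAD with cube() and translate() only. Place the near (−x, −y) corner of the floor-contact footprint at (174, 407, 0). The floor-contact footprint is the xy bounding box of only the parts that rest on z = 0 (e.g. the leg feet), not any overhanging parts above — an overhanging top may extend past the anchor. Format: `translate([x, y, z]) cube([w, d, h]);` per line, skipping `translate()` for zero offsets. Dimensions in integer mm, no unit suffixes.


translate([174, 407, 0]) cube([926, 317, 153]);
translate([174, 724, 153]) cube([926, 317, 153]);
translate([174, 1041, 306]) cube([926, 317, 153]);
translate([174, 1358, 459]) cube([926, 317, 153]);
translate([174, 1675, 612]) cube([926, 317, 153]);
translate([174, 1992, 765]) cube([926, 317, 153]);
translate([174, 2309, 918]) cube([926, 317, 153]);


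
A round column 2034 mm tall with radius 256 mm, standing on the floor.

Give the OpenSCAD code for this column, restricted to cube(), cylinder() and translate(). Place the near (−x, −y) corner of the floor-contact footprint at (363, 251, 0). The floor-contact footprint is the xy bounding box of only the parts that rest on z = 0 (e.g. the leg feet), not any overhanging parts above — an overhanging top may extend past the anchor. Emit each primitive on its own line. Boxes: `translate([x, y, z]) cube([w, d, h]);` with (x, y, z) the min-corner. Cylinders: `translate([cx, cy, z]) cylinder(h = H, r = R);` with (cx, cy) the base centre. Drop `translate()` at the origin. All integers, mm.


translate([619, 507, 0]) cylinder(h = 2034, r = 256);


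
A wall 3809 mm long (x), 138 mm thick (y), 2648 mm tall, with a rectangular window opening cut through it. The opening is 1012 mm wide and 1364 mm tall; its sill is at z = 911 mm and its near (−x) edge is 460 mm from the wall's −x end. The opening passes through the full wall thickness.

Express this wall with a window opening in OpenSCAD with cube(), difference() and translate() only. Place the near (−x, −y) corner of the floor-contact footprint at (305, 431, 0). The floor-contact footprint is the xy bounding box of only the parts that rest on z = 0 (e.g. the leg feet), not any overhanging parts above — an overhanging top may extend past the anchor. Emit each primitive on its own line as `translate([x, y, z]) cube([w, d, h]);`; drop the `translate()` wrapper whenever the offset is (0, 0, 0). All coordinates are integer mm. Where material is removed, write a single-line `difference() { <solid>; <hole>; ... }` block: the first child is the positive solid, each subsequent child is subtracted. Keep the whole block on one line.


difference() { translate([305, 431, 0]) cube([3809, 138, 2648]); translate([765, 431, 911]) cube([1012, 138, 1364]); }


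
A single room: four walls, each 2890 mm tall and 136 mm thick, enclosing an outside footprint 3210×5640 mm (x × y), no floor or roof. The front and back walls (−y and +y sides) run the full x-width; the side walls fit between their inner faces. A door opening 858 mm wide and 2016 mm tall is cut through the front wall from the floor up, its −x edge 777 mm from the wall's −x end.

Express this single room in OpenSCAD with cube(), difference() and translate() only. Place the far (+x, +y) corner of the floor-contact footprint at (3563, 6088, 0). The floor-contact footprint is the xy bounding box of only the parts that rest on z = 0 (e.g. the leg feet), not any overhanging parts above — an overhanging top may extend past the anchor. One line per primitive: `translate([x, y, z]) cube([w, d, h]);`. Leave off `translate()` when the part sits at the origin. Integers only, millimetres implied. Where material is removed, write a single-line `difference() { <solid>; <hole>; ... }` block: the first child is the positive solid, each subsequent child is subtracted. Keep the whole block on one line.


difference() { translate([353, 448, 0]) cube([3210, 136, 2890]); translate([1130, 448, 0]) cube([858, 136, 2016]); }
translate([353, 5952, 0]) cube([3210, 136, 2890]);
translate([353, 584, 0]) cube([136, 5368, 2890]);
translate([3427, 584, 0]) cube([136, 5368, 2890]);


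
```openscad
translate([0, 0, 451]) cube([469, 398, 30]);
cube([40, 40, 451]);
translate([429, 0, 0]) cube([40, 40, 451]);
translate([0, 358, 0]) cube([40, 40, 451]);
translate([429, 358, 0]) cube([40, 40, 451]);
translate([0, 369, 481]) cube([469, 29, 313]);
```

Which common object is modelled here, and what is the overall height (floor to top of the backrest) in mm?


A chair. The overall height is 794 mm.

A slab on four corner posts with a tall panel at the back — a chair. The seat slab sits at z = 451 with thickness 30, and the 313 mm backrest starts at the seat top, so the overall height is 451 + 30 + 313 = 794 mm.


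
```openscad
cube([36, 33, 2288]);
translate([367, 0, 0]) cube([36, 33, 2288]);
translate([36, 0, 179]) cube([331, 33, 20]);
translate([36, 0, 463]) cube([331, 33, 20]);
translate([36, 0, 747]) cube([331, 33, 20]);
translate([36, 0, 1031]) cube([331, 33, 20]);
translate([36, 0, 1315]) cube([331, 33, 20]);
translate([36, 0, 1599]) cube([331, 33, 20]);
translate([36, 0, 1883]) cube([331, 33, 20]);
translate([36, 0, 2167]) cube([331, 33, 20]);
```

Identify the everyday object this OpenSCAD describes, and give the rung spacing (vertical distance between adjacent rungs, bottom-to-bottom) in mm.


A ladder. The rung spacing is 284 mm.

Two tall 36×33 posts with 8 short bars between them — a ladder. Adjacent rungs sit at z = 179 and z = 463, so the spacing is 463 − 179 = 284 mm.


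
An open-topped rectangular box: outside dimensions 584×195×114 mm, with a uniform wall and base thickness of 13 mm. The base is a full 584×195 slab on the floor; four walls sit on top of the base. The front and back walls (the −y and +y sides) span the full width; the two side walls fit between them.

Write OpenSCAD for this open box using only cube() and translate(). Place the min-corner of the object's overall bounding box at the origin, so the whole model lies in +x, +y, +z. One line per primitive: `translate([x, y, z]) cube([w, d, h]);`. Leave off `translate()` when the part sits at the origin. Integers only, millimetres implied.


cube([584, 195, 13]);
translate([0, 0, 13]) cube([584, 13, 101]);
translate([0, 182, 13]) cube([584, 13, 101]);
translate([0, 13, 13]) cube([13, 169, 101]);
translate([571, 13, 13]) cube([13, 169, 101]);


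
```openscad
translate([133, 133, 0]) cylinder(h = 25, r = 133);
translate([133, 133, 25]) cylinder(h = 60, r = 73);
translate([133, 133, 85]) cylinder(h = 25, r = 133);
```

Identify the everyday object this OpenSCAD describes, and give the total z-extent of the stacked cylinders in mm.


A spool. The overall height is 110 mm.

Three coaxial cylinders, large–small–large — a spool. Two 25 mm flanges and a 60 mm core give 25 + 60 + 25 = 110 mm.


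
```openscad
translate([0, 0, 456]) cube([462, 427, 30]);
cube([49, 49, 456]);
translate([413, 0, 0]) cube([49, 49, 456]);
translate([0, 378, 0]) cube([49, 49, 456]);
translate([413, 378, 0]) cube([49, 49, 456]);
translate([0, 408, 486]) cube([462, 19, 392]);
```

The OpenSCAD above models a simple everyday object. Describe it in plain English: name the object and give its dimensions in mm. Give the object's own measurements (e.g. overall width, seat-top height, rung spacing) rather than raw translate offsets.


A chair. The seat is a 462×427×30 mm slab with its top at z = 486 mm, on four 49×49 mm corner legs (flush with the seat edges, standing on z = 0). A flat backrest 19 mm thick, 392 mm tall, spans the full seat width and rises from the seat top along its +y edge, rear face flush with the rear of the seat.


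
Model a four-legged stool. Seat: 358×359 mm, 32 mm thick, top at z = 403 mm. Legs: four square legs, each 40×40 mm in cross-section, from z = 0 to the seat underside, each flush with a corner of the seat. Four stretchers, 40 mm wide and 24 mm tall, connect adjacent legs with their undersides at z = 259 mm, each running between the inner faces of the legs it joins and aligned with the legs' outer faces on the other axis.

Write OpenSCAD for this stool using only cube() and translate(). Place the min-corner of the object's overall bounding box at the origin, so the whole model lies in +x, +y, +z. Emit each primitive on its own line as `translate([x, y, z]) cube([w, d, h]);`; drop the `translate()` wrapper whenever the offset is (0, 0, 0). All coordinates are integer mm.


translate([0, 0, 371]) cube([358, 359, 32]);
cube([40, 40, 371]);
translate([318, 0, 0]) cube([40, 40, 371]);
translate([0, 319, 0]) cube([40, 40, 371]);
translate([318, 319, 0]) cube([40, 40, 371]);
translate([40, 0, 259]) cube([278, 40, 24]);
translate([40, 319, 259]) cube([278, 40, 24]);
translate([0, 40, 259]) cube([40, 279, 24]);
translate([318, 40, 259]) cube([40, 279, 24]);


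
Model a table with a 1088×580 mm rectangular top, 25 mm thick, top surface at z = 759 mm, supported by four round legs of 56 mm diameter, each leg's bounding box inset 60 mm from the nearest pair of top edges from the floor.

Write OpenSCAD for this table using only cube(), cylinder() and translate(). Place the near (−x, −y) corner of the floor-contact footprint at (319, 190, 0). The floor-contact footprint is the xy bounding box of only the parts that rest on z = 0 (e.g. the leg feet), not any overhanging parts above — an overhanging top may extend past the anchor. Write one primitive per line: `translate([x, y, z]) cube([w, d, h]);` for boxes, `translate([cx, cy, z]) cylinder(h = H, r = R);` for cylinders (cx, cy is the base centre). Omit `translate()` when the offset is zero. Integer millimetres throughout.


translate([259, 130, 734]) cube([1088, 580, 25]);
translate([347, 218, 0]) cylinder(h = 734, r = 28);
translate([1259, 218, 0]) cylinder(h = 734, r = 28);
translate([347, 622, 0]) cylinder(h = 734, r = 28);
translate([1259, 622, 0]) cylinder(h = 734, r = 28);


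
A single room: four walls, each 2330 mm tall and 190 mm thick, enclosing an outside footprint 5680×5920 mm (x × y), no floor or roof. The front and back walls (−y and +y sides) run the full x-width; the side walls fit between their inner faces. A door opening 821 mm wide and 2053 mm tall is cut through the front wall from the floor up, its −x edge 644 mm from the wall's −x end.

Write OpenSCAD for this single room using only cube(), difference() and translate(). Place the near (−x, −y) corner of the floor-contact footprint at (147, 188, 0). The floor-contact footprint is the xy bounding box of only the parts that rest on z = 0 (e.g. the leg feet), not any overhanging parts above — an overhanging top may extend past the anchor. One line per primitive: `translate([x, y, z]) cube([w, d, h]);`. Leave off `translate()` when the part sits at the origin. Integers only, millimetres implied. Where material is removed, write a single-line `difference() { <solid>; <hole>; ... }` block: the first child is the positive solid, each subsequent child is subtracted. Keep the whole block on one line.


difference() { translate([147, 188, 0]) cube([5680, 190, 2330]); translate([791, 188, 0]) cube([821, 190, 2053]); }
translate([147, 5918, 0]) cube([5680, 190, 2330]);
translate([147, 378, 0]) cube([190, 5540, 2330]);
translate([5637, 378, 0]) cube([190, 5540, 2330]);


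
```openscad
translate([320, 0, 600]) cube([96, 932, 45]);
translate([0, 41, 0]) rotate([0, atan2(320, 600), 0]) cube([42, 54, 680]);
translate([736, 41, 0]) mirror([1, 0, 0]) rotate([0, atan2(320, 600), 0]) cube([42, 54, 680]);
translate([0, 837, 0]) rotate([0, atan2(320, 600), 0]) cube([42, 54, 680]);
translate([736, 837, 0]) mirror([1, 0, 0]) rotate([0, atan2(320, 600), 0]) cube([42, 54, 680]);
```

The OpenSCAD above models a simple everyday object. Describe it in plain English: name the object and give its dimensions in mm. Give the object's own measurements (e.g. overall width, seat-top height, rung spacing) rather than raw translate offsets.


A sawhorse. A 96×932×45 mm beam (x, y, z) sits on two A-frame leg pairs. Each pair is two raked legs of 42×54 mm section (54 mm along y) splaying symmetrically in x. Each leg rises 600 mm vertically over 320 mm of horizontal reach and is 680 mm long along its own axis. Every leg's outer bottom edge rests on the floor and its outer top edge meets a bottom edge of the beam — the left legs (tilting toward +x) meet the beam's −x bottom edge, the right legs (their mirror images, tilting toward −x) meet its +x bottom edge — so the leg tops tuck under the beam, the beam's underside is 600 mm above the floor, and the feet are 736 mm apart outside-to-outside with the beam centred between them. The two leg pairs are set in 41 mm from either end of the beam.


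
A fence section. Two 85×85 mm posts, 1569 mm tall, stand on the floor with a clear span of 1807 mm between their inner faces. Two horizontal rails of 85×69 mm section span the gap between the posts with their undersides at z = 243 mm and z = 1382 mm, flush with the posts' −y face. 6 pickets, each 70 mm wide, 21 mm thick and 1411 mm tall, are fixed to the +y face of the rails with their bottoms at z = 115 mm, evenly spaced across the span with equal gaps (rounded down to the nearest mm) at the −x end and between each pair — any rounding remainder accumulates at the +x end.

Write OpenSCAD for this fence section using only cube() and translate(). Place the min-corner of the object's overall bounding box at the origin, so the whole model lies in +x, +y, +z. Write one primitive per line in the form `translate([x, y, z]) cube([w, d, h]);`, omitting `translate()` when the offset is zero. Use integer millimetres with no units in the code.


cube([85, 85, 1569]);
translate([1892, 0, 0]) cube([85, 85, 1569]);
translate([85, 0, 243]) cube([1807, 85, 69]);
translate([85, 0, 1382]) cube([1807, 85, 69]);
translate([283, 85, 115]) cube([70, 21, 1411]);
translate([551, 85, 115]) cube([70, 21, 1411]);
translate([819, 85, 115]) cube([70, 21, 1411]);
translate([1087, 85, 115]) cube([70, 21, 1411]);
translate([1355, 85, 115]) cube([70, 21, 1411]);
translate([1623, 85, 115]) cube([70, 21, 1411]);


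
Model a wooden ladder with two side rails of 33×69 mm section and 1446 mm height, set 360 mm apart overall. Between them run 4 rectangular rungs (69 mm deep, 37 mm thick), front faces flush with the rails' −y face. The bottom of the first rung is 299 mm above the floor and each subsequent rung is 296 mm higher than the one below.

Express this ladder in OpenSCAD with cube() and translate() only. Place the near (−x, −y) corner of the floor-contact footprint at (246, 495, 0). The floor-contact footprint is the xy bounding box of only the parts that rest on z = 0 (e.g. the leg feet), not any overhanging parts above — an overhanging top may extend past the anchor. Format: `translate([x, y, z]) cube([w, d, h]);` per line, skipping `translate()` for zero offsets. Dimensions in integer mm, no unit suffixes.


translate([246, 495, 0]) cube([33, 69, 1446]);
translate([573, 495, 0]) cube([33, 69, 1446]);
translate([279, 495, 299]) cube([294, 69, 37]);
translate([279, 495, 595]) cube([294, 69, 37]);
translate([279, 495, 891]) cube([294, 69, 37]);
translate([279, 495, 1187]) cube([294, 69, 37]);


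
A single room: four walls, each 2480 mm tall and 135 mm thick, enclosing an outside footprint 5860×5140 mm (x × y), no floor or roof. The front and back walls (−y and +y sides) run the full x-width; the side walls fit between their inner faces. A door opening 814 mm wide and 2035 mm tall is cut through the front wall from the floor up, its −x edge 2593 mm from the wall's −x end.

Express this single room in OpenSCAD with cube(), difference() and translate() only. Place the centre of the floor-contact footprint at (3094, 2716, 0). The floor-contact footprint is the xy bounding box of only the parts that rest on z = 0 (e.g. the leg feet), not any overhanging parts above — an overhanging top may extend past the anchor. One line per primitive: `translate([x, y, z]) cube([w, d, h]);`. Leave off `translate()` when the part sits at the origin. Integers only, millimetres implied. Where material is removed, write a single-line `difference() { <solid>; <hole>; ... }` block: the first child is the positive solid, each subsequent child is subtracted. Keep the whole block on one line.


difference() { translate([164, 146, 0]) cube([5860, 135, 2480]); translate([2757, 146, 0]) cube([814, 135, 2035]); }
translate([164, 5151, 0]) cube([5860, 135, 2480]);
translate([164, 281, 0]) cube([135, 4870, 2480]);
translate([5889, 281, 0]) cube([135, 4870, 2480]);


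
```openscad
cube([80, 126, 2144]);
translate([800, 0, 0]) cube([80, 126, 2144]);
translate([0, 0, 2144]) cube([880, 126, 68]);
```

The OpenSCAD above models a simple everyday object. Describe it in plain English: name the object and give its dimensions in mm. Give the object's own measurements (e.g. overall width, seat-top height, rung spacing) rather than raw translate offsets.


A door frame. The clear opening is 720 mm wide and 2144 mm high. Two 80 mm wide jambs, 126 mm deep, stand either side of the opening from the floor to the top of the opening. A 68 mm thick head sits across the top of both jambs, spanning the full outside width of the frame.


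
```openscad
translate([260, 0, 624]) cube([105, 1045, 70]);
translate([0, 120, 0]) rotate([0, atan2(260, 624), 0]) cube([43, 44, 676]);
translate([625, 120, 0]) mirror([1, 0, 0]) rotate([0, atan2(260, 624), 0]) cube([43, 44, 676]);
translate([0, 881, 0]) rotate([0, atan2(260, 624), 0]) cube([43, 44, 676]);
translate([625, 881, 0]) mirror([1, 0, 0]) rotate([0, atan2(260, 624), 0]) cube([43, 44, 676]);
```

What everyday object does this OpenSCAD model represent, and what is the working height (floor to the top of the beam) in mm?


A sawhorse. The overall height is 694 mm.

A beam across two mirrored pairs of raked legs — a sawhorse. The beam's underside is at z = 624 (matching the legs' vertical rise in atan2(260, 624)) and the beam is 70 mm tall, so its top is at 624 + 70 = 694 mm. The raked legs top out at the beam's underside, so that is the highest point.


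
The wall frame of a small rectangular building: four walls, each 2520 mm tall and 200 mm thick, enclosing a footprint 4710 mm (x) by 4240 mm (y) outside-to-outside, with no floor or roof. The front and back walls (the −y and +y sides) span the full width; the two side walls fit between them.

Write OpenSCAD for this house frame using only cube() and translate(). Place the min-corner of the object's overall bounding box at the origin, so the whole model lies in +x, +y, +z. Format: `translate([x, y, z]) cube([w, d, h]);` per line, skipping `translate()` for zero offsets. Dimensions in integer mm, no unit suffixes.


cube([4710, 200, 2520]);
translate([0, 4040, 0]) cube([4710, 200, 2520]);
translate([0, 200, 0]) cube([200, 3840, 2520]);
translate([4510, 200, 0]) cube([200, 3840, 2520]);


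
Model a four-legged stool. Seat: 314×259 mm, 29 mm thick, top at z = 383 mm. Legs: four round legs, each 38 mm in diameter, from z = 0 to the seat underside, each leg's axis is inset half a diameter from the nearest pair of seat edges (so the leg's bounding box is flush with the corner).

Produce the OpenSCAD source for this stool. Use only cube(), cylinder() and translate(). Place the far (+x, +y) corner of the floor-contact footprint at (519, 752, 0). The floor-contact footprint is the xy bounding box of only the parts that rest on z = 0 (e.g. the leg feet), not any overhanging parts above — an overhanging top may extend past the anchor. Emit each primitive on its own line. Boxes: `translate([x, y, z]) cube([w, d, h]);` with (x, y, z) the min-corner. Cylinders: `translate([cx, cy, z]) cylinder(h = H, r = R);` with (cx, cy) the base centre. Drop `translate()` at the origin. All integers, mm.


translate([205, 493, 354]) cube([314, 259, 29]);
translate([224, 512, 0]) cylinder(h = 354, r = 19);
translate([500, 512, 0]) cylinder(h = 354, r = 19);
translate([224, 733, 0]) cylinder(h = 354, r = 19);
translate([500, 733, 0]) cylinder(h = 354, r = 19);


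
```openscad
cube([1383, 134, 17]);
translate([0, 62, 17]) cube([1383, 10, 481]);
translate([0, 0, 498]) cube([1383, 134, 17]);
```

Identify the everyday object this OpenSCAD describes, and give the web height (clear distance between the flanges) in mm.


An I-beam. The web height is 481 mm.

Two wide flanges with a thin centred web — an I-beam. Overall 515 mm minus two 17 mm flanges gives a web of 515 − 2·17 = 481 mm.


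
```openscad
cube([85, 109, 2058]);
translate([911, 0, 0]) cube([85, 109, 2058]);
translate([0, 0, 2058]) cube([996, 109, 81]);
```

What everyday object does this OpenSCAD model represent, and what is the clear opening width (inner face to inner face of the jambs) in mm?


A door frame. The clear opening width is 826 mm.

Two 2058 mm tall posts with a header on top — a door frame. The left jamb is 85 mm wide at x = 0; the right jamb starts at x = 911. The clear opening is 911 − 85 = 826 mm.


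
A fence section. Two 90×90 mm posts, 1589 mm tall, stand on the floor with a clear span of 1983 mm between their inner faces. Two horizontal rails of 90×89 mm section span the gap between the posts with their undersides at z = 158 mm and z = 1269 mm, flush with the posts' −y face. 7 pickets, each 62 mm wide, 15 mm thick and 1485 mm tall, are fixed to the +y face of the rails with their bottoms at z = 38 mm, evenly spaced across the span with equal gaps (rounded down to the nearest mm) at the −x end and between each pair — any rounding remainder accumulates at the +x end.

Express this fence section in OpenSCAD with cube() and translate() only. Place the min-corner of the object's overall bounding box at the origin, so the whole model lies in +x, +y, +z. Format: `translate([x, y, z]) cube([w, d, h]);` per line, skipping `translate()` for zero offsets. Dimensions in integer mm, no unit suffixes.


cube([90, 90, 1589]);
translate([2073, 0, 0]) cube([90, 90, 1589]);
translate([90, 0, 158]) cube([1983, 90, 89]);
translate([90, 0, 1269]) cube([1983, 90, 89]);
translate([283, 90, 38]) cube([62, 15, 1485]);
translate([538, 90, 38]) cube([62, 15, 1485]);
translate([793, 90, 38]) cube([62, 15, 1485]);
translate([1048, 90, 38]) cube([62, 15, 1485]);
translate([1303, 90, 38]) cube([62, 15, 1485]);
translate([1558, 90, 38]) cube([62, 15, 1485]);
translate([1813, 90, 38]) cube([62, 15, 1485]);


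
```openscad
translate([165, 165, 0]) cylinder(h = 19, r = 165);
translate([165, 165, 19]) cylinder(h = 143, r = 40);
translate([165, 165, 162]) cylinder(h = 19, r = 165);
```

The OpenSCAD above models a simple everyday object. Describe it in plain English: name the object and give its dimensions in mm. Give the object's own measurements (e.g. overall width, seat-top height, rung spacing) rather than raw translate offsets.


A spool: two coaxial disc flanges of radius 165 mm and thickness 19 mm, joined by a core cylinder of radius 40 mm and height 143 mm. The lower flange rests on z = 0 and the three cylinders share a vertical axis.


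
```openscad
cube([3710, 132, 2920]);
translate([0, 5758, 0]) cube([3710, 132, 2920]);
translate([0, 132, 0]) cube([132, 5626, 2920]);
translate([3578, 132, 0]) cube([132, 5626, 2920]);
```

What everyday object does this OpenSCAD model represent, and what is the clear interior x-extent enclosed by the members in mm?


A house (or room) frame. The interior width is 3446 mm.

Four 2920 mm walls enclosing a rectangle with no floor or roof — a room or house frame. Outside width is 3710 mm and wall thickness is 132 mm, so the interior width is 3710 − 2 × 132 = 3446 mm.


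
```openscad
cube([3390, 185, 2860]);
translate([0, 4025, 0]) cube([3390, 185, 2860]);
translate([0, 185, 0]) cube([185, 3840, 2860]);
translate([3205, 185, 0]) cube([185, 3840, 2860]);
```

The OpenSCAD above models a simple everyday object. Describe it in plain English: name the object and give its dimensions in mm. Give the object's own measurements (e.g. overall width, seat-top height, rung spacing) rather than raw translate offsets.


The wall frame of a small rectangular building: four walls, each 2860 mm tall and 185 mm thick, enclosing a footprint 3390 mm (x) by 4210 mm (y) outside-to-outside, with no floor or roof. The front and back walls (the −y and +y sides) span the full width; the two side walls fit between them.


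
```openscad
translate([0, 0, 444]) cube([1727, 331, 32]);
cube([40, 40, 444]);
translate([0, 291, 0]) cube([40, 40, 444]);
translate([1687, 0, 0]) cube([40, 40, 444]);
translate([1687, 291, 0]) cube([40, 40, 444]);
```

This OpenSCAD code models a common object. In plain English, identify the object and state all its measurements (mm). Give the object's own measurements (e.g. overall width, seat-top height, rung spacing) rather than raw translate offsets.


A bench: a 1727×331 mm seat slab, 32 mm thick, top at z = 476 mm, on four 40×40 mm square legs flush with the seat corners and standing on z = 0.


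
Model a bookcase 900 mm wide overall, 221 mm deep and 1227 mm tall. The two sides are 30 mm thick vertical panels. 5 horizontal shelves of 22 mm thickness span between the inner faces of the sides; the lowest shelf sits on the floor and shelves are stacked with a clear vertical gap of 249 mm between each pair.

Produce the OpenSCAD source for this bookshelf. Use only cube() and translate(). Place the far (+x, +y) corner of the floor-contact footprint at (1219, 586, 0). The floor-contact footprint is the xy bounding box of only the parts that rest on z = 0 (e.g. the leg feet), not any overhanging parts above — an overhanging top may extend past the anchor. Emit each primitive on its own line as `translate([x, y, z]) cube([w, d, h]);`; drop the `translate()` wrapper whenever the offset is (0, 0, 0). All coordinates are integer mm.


translate([319, 365, 0]) cube([30, 221, 1227]);
translate([1189, 365, 0]) cube([30, 221, 1227]);
translate([349, 365, 0]) cube([840, 221, 22]);
translate([349, 365, 271]) cube([840, 221, 22]);
translate([349, 365, 542]) cube([840, 221, 22]);
translate([349, 365, 813]) cube([840, 221, 22]);
translate([349, 365, 1084]) cube([840, 221, 22]);
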